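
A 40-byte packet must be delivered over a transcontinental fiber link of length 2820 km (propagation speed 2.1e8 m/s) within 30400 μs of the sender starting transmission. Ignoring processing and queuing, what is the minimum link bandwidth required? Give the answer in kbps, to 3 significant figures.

L = 320 bits.
Propagation delay = 2820000 / 210000000 = 13428.6 μs.
Transmission budget = 30400 − 13428.6 = 16971.4 μs.
R ≥ L / t_tx = 320 bits / 0.0169714 s = 18.9 kbps.

18.9 kbps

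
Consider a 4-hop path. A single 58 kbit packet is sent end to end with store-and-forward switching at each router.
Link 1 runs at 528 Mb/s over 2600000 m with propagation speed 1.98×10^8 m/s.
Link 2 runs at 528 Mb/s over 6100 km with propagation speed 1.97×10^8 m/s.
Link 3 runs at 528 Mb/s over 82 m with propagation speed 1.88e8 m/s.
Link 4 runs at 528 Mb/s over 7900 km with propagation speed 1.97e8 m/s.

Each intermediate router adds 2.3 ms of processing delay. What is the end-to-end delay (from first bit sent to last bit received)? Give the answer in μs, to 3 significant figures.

L = 58000 bits.
Transmission delay per hop = L/R = 58000/528000000 = 109.848 μs; 4 hops → 439.394 μs.
Propagation delays (d/s per hop): 13131.3, 30964.5, 0.43617, 40101.5 μs; sum = 84197.7 μs.
Processing at 3 router(s): 3 × 2.3 ms = 6900 μs.
End-to-end = 91500 μs.

91500 μs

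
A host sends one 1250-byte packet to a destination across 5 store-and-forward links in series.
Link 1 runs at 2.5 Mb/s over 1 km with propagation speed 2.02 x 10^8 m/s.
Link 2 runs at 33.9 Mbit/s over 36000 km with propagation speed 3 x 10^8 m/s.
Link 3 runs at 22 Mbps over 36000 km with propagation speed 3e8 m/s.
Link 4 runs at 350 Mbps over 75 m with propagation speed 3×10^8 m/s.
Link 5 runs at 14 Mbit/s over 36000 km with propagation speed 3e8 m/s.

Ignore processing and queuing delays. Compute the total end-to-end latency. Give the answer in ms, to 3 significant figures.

L = 1250 × 8 = 10000 bits.
Transmission delays (L/R per hop): 4, 0.294985, 0.454545, 0.0285714, 0.714286 ms; sum = 5.49239 ms.
Propagation delays (d/s per hop): 0.0049505, 120, 120, 0.00025, 120 ms; sum = 360.005 ms.
End-to-end = 365 ms.

365 ms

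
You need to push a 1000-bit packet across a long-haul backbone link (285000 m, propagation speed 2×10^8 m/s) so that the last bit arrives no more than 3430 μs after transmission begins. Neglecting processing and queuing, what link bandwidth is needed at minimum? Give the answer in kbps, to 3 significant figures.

499 kbps

Propagation delay = 285000 / 200000000 = 1425 μs.
Transmission budget = 3430 − 1425 = 2005 μs.
R ≥ L / t_tx = 1000 bits / 0.002005 s = 499 kbps.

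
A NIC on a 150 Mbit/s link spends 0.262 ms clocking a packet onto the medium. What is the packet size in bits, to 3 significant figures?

L = R × t_tx = 150000000 b/s × 0.000262 s = 39300 bits.

39300 bits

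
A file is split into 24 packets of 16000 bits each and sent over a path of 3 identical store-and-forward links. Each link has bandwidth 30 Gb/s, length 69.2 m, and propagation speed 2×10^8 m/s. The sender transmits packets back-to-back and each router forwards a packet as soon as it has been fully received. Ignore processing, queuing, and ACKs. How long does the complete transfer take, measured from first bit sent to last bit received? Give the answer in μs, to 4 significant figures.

14.90 μs

Per-hop transmission t_tx = L/R = 16000/30000000000 = 0.533333 μs.
Per-hop propagation t_prop = 69.2/200000000 = 0.346 μs.
Pipeline fill: first packet needs 3·t_tx to clear all hops; remaining 23 packets each add one t_tx.
Total = (3+24-1)·t_tx + 3·t_prop = 26·0.533333 + 3·0.346 = 14.90 μs.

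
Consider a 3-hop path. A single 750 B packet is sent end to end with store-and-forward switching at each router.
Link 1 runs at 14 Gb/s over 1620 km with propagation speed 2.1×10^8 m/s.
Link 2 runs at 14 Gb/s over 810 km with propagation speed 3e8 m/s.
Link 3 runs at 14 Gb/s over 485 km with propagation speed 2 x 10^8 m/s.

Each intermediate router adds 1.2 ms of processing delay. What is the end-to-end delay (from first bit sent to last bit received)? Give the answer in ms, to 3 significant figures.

L = 750 × 8 = 6000 bits.
Transmission delay per hop = L/R = 6000/14000000000 = 0.000428571 ms; 3 hops → 0.00128571 ms.
Propagation delays (d/s per hop): 7.71429, 2.7, 2.425 ms; sum = 12.8393 ms.
Processing at 2 router(s): 2 × 1.2 ms = 2.4 ms.
End-to-end = 15.2 ms.

15.2 ms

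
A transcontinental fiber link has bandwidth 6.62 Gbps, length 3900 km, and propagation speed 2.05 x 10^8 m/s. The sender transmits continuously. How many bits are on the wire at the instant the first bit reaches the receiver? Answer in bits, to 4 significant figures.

125900000 bits

Propagation delay = 3900000 / 2.05e+08 = 0.0190244 s.
BDP = R × t_prop = 6620000000 × 0.0190244 = 125941000 bits.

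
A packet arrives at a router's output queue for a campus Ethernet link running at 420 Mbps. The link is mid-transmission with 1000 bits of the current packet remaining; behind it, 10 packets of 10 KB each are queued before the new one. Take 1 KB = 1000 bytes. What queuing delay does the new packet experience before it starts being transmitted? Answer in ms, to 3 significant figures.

1.91 ms

Each queued packet: L/R = 80000/420000000 = 0.190476 ms.
10 queued → 1.90476 ms.
Plus remaining 1000 bits of current packet: 0.00238095 ms.
Queuing delay = 1.91 ms.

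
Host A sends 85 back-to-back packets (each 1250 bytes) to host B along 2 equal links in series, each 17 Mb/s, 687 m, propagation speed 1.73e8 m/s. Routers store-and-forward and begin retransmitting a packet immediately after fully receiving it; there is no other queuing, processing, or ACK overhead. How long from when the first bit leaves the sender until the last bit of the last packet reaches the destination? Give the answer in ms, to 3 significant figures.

Per-hop transmission t_tx = L/R = 10000/17000000 = 0.588235 ms.
Per-hop propagation t_prop = 687/173000000 = 0.0039711 ms.
Pipeline fill: first packet needs 2·t_tx to clear all hops; remaining 84 packets each add one t_tx.
Total = (2+85-1)·t_tx + 2·t_prop = 86·0.588235 + 2·0.0039711 = 50.6 ms.

50.6 ms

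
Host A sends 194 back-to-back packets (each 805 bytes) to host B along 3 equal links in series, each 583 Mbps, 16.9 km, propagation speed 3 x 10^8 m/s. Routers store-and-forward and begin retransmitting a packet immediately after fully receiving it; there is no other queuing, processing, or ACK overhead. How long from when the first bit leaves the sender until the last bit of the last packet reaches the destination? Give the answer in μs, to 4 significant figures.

2334 μs

Per-hop transmission t_tx = L/R = 6440/583000000 = 11.0463 μs.
Per-hop propagation t_prop = 16900/300000000 = 56.3333 μs.
Pipeline fill: first packet needs 3·t_tx to clear all hops; remaining 193 packets each add one t_tx.
Total = (3+194-1)·t_tx + 3·t_prop = 196·11.0463 + 3·56.3333 = 2334 μs.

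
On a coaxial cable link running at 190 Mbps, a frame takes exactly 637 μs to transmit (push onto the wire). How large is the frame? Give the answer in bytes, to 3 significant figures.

15100 bytes

L = R × t_tx = 190000000 b/s × 0.000637 s = 121030 bits.
In bytes: 121030 / 8 = 15100 bytes.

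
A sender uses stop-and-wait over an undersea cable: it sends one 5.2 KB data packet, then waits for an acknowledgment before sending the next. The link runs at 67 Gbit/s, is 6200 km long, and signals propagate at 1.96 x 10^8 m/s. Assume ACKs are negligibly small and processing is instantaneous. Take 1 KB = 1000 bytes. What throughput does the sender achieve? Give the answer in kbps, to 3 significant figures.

658 kbps

t_tx = L/R = 41600/67000000000 = 6.20896e-07 s.
t_prop = 6200000/196000000 = 0.0316327 s; RTT = 0.0632653 s.
Cycle = t_tx + RTT = 0.0632659 s.
Throughput = L / cycle = 41600 / 0.0632659 = 658 kbps.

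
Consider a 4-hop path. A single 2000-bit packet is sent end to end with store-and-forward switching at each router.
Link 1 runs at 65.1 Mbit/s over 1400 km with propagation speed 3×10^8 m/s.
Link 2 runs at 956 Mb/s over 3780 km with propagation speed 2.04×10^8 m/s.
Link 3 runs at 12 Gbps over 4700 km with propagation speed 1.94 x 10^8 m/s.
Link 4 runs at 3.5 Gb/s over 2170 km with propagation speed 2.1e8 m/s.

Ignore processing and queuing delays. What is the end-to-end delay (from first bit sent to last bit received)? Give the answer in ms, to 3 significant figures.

Transmission delays (L/R per hop): 0.030722, 0.00209205, 0.000166667, 0.000571429 ms; sum = 0.0335521 ms.
Propagation delays (d/s per hop): 4.66667, 18.5294, 24.2268, 10.3333 ms; sum = 57.7562 ms.
End-to-end = 57.8 ms.

57.8 ms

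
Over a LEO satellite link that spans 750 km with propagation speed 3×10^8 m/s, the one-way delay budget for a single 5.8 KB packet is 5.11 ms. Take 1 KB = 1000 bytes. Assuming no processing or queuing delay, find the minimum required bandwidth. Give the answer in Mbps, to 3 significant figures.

17.8 Mbps

L = 46400 bits.
Propagation delay = 750000 / 300000000 = 2.5 ms.
Transmission budget = 5.11 − 2.5 = 2.61 ms.
R ≥ L / t_tx = 46400 bits / 0.00261 s = 17.8 Mbps.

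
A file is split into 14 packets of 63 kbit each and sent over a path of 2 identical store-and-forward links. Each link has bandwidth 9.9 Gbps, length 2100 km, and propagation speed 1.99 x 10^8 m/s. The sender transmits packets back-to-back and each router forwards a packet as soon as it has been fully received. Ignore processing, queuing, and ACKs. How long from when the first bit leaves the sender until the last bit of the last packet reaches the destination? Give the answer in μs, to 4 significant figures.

Per-hop transmission t_tx = L/R = 63000/9900000000 = 6.36364 μs.
Per-hop propagation t_prop = 2100000/199000000 = 10552.8 μs.
Pipeline fill: first packet needs 2·t_tx to clear all hops; remaining 13 packets each add one t_tx.
Total = (2+14-1)·t_tx + 2·t_prop = 15·6.36364 + 2·10552.8 = 21200 μs.

21200 μs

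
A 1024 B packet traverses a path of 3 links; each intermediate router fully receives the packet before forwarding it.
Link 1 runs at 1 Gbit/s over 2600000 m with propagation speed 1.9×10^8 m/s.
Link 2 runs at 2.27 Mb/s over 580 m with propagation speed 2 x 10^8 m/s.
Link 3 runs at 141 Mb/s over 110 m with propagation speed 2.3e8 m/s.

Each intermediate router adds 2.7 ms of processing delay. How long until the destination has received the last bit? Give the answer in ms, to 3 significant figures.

L = 1024 × 8 = 8192 bits.
Transmission delays (L/R per hop): 0.008192, 3.60881, 0.0580993 ms; sum = 3.6751 ms.
Propagation delays (d/s per hop): 13.6842, 0.0029, 0.000478261 ms; sum = 13.6876 ms.
Processing at 2 router(s): 2 × 2.7 ms = 5.4 ms.
End-to-end = 22.8 ms.

22.8 ms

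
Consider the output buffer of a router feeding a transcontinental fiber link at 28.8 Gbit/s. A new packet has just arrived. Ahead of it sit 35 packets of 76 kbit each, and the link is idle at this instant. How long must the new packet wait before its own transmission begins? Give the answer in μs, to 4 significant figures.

Each queued packet: L/R = 76000/28800000000 = 2.63889 μs.
35 queued → 92.3611 μs.
Queuing delay = 92.36 μs.

92.36 μs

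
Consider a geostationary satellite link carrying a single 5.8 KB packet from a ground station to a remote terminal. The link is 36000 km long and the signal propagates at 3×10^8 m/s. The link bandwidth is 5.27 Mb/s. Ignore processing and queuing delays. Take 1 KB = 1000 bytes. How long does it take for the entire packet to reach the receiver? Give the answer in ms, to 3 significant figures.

129 ms

L = 46400 bits.
Transmission delay = L/R = 46400 / 5270000 = 8.80455 ms.
Propagation delay = d/s = 36000000 m / 300000000 m/s = 120 ms.
Total = 129 ms.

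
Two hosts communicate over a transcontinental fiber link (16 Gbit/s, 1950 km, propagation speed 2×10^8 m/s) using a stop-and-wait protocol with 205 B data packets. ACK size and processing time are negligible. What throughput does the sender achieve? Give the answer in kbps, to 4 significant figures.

84.10 kbps

t_tx = L/R = 1640/16000000000 = 1.025e-07 s.
t_prop = 1950000/200000000 = 0.00975 s; RTT = 0.0195 s.
Cycle = t_tx + RTT = 0.0195001 s.
Throughput = L / cycle = 1640 / 0.0195001 = 84.10 kbps.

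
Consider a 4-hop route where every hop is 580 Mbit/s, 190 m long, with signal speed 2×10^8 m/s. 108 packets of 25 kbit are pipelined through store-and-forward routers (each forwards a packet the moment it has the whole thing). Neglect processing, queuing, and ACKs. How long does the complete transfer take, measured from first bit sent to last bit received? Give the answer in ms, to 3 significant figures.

Per-hop transmission t_tx = L/R = 25000/580000000 = 0.0431034 ms.
Per-hop propagation t_prop = 190/200000000 = 0.00095 ms.
Pipeline fill: first packet needs 4·t_tx to clear all hops; remaining 107 packets each add one t_tx.
Total = (4+108-1)·t_tx + 4·t_prop = 111·0.0431034 + 4·0.00095 = 4.79 ms.

4.79 ms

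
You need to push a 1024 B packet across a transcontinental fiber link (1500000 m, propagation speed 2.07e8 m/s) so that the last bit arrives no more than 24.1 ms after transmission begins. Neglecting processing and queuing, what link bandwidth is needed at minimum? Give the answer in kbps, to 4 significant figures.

L = 8192 bits.
Propagation delay = 1500000 / 2.07e+08 = 7.24638 ms.
Transmission budget = 24.1 − 7.24638 = 16.8536 ms.
R ≥ L / t_tx = 8192 bits / 0.0168536 s = 486.1 kbps.

486.1 kbps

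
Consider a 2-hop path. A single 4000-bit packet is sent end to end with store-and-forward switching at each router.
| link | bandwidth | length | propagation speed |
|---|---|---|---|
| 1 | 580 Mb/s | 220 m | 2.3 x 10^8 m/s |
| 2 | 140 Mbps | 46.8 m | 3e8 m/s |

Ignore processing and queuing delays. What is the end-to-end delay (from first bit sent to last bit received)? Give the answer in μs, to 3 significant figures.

Transmission delays (L/R per hop): 6.89655, 28.5714 μs; sum = 35.468 μs.
Propagation delays (d/s per hop): 0.956522, 0.156 μs; sum = 1.11252 μs.
End-to-end = 36.6 μs.

36.6 μs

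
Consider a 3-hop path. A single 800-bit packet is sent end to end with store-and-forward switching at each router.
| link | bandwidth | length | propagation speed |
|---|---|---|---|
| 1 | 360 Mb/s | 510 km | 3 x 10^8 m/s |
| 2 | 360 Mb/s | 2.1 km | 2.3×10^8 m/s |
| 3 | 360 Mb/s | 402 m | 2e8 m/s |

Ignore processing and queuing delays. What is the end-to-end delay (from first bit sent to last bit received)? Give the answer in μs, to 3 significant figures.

Transmission delay per hop = L/R = 800/360000000 = 2.22222 μs; 3 hops → 6.66667 μs.
Propagation delays (d/s per hop): 1700, 9.13043, 2.01 μs; sum = 1711.14 μs.
End-to-end = 1720 μs.

1720 μs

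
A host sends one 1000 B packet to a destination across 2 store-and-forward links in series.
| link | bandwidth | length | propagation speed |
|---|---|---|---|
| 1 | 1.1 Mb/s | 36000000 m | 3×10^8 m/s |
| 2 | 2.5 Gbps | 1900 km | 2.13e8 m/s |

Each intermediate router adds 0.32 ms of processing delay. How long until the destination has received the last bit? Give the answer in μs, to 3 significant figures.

L = 1000 × 8 = 8000 bits.
Transmission delays (L/R per hop): 7272.73, 3.2 μs; sum = 7275.93 μs.
Propagation delays (d/s per hop): 120000, 8920.19 μs; sum = 128920 μs.
Processing at 1 router(s): 1 × 0.32 ms = 320 μs.
End-to-end = 137000 μs.

137000 μs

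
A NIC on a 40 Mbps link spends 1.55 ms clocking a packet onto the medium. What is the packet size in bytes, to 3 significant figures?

L = R × t_tx = 40000000 b/s × 0.00155 s = 62000 bits.
In bytes: 62000 / 8 = 7750 bytes.

7750 bytes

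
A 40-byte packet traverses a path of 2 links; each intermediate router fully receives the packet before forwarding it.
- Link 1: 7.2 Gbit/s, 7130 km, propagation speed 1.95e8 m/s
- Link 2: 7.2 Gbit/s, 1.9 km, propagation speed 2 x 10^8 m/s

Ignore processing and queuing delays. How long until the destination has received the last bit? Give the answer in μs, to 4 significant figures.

L = 40 × 8 = 320 bits.
Transmission delay per hop = L/R = 320/7200000000 = 0.0444444 μs; 2 hops → 0.0888889 μs.
Propagation delays (d/s per hop): 36564.1, 9.5 μs; sum = 36573.6 μs.
End-to-end = 36570 μs.

36570 μs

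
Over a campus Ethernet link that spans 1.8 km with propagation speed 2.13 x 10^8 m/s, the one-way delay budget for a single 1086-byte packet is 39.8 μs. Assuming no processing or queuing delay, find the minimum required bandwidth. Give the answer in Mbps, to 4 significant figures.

277.1 Mbps

L = 8688 bits.
Propagation delay = 1800 / 213000000 = 8.4507 μs.
Transmission budget = 39.8 − 8.4507 = 31.3493 μs.
R ≥ L / t_tx = 8688 bits / 3.13493e-05 s = 277.1 Mbps.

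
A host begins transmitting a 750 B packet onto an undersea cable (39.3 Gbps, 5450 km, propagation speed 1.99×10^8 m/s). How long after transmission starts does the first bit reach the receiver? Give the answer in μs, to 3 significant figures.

First bit experiences only propagation delay: d/s = 5450000/199000000 = 27400 μs.

27400 μs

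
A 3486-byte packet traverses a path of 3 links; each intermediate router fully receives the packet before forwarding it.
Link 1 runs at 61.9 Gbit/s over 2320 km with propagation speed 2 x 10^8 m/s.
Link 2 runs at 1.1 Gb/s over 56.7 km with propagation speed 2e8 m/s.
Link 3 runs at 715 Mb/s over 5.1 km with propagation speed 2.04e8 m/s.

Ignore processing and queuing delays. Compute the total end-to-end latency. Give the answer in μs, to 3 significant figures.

L = 3486 × 8 = 27888 bits.
Transmission delays (L/R per hop): 0.450533, 25.3527, 39.0042 μs; sum = 64.8075 μs.
Propagation delays (d/s per hop): 11600, 283.5, 25 μs; sum = 11908.5 μs.
End-to-end = 12000 μs.

12000 μs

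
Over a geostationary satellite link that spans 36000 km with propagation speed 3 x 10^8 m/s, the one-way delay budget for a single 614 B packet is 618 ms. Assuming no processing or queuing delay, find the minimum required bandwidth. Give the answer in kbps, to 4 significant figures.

L = 4912 bits.
Propagation delay = 36000000 / 300000000 = 120 ms.
Transmission budget = 618 − 120 = 498 ms.
R ≥ L / t_tx = 4912 bits / 0.498 s = 9.863 kbps.

9.863 kbps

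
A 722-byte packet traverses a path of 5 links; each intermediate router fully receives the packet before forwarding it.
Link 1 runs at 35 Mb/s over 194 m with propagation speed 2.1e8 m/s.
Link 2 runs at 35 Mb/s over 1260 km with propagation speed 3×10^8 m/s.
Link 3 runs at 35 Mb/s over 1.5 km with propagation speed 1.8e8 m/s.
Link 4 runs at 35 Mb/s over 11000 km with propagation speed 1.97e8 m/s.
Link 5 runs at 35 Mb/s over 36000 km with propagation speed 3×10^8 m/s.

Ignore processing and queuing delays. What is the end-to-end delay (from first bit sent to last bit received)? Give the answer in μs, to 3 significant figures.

181000 μs

L = 722 × 8 = 5776 bits.
Transmission delay per hop = L/R = 5776/35000000 = 165.029 μs; 5 hops → 825.143 μs.
Propagation delays (d/s per hop): 0.92381, 4200, 8.33333, 55837.6, 120000 μs; sum = 180047 μs.
End-to-end = 181000 μs.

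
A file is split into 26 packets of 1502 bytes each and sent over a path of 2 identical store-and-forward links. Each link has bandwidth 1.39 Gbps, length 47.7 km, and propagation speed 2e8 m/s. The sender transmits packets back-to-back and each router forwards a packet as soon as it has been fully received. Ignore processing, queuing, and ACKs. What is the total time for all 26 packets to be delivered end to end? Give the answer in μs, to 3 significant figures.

710 μs

Per-hop transmission t_tx = L/R = 12016/1390000000 = 8.6446 μs.
Per-hop propagation t_prop = 47700/200000000 = 238.5 μs.
Pipeline fill: first packet needs 2·t_tx to clear all hops; remaining 25 packets each add one t_tx.
Total = (2+26-1)·t_tx + 2·t_prop = 27·8.6446 + 2·238.5 = 710 μs.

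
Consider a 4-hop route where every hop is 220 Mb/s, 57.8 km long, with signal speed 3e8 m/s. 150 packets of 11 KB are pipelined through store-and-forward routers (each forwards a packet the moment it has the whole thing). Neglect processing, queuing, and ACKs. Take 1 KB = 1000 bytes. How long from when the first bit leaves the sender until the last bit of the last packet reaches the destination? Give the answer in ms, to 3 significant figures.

62.0 ms

Per-hop transmission t_tx = L/R = 88000/220000000 = 0.4 ms.
Per-hop propagation t_prop = 57800/300000000 = 0.192667 ms.
Pipeline fill: first packet needs 4·t_tx to clear all hops; remaining 149 packets each add one t_tx.
Total = (4+150-1)·t_tx + 4·t_prop = 153·0.4 + 4·0.192667 = 62.0 ms.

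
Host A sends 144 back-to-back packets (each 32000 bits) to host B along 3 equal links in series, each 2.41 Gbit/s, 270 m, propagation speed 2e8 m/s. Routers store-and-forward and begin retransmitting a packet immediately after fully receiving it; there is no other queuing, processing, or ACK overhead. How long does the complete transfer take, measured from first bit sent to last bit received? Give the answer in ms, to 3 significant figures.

1.94 ms

Per-hop transmission t_tx = L/R = 32000/2410000000 = 0.013278 ms.
Per-hop propagation t_prop = 270/200000000 = 0.00135 ms.
Pipeline fill: first packet needs 3·t_tx to clear all hops; remaining 143 packets each add one t_tx.
Total = (3+144-1)·t_tx + 3·t_prop = 146·0.013278 + 3·0.00135 = 1.94 ms.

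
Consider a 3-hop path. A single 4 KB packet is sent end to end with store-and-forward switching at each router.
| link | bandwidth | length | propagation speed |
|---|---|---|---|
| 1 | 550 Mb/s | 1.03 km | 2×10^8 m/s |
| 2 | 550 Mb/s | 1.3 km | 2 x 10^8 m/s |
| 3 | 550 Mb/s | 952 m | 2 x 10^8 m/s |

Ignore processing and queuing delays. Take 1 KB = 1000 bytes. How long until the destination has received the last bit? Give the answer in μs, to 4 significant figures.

191.0 μs

L = 32000 bits.
Transmission delay per hop = L/R = 32000/550000000 = 58.1818 μs; 3 hops → 174.545 μs.
Propagation delays (d/s per hop): 5.15, 6.5, 4.76 μs; sum = 16.41 μs.
End-to-end = 191.0 μs.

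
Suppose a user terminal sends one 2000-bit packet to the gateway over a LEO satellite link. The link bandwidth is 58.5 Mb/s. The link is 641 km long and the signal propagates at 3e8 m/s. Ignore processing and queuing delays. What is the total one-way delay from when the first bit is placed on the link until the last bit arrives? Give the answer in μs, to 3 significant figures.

Transmission delay = L/R = 2000 / 58500000 = 34.188 μs.
Propagation delay = d/s = 641000 m / 300000000 m/s = 2136.67 μs.
Total = 2170 μs.

2170 μs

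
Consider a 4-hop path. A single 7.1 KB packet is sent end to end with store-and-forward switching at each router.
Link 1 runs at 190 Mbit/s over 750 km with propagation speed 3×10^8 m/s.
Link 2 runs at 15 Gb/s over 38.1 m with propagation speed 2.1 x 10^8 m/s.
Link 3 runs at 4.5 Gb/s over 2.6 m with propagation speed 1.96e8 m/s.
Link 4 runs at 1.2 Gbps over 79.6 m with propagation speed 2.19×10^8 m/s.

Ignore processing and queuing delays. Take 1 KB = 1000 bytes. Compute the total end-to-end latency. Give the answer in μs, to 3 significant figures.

2860 μs

L = 56800 bits.
Transmission delays (L/R per hop): 298.947, 3.78667, 12.6222, 47.3333 μs; sum = 362.69 μs.
Propagation delays (d/s per hop): 2500, 0.181429, 0.0132653, 0.36347 μs; sum = 2500.56 μs.
End-to-end = 2860 μs.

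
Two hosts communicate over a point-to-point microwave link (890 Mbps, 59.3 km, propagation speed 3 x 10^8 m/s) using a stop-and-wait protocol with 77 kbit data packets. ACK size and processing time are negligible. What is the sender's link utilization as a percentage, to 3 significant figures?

t_tx = L/R = 77000/890000000 = 8.65169e-05 s.
t_prop = 59300/300000000 = 0.000197667 s; RTT = 0.000395333 s.
Cycle = t_tx + RTT = 0.00048185 s.
Utilization = t_tx / cycle = 8.65169e-05/0.00048185 = 18.0 %.

18.0 %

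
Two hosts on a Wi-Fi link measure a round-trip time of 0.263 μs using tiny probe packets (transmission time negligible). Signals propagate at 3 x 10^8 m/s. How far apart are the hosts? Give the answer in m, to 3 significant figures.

One-way propagation = RTT/2 = 0.1315 μs.
d = s × t = 300000000 × 1.315e-07 = 39.5 m.

39.5 m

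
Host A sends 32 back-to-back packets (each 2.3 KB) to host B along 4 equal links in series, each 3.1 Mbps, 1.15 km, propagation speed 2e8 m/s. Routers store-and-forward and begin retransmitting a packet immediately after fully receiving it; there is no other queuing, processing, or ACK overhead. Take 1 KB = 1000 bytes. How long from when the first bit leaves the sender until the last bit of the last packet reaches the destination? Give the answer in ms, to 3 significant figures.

208 ms

Per-hop transmission t_tx = L/R = 18400/3100000 = 5.93548 ms.
Per-hop propagation t_prop = 1150/200000000 = 0.00575 ms.
Pipeline fill: first packet needs 4·t_tx to clear all hops; remaining 31 packets each add one t_tx.
Total = (4+32-1)·t_tx + 4·t_prop = 35·5.93548 + 4·0.00575 = 208 ms.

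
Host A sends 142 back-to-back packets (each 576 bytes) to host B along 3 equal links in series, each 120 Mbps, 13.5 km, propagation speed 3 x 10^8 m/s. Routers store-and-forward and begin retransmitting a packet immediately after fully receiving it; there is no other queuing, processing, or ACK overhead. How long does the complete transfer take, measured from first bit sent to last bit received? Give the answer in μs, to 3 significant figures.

Per-hop transmission t_tx = L/R = 4608/120000000 = 38.4 μs.
Per-hop propagation t_prop = 13500/300000000 = 45 μs.
Pipeline fill: first packet needs 3·t_tx to clear all hops; remaining 141 packets each add one t_tx.
Total = (3+142-1)·t_tx + 3·t_prop = 144·38.4 + 3·45 = 5660 μs.

5660 μs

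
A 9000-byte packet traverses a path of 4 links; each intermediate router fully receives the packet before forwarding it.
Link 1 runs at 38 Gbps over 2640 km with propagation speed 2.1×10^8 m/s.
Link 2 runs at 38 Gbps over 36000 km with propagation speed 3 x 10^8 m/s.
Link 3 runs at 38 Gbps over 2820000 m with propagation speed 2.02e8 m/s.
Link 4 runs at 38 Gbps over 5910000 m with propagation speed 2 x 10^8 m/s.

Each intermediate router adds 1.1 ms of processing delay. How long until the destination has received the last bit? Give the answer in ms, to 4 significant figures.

L = 9000 × 8 = 72000 bits.
Transmission delay per hop = L/R = 72000/38000000000 = 0.00189474 ms; 4 hops → 0.00757895 ms.
Propagation delays (d/s per hop): 12.5714, 120, 13.9604, 29.55 ms; sum = 176.082 ms.
Processing at 3 router(s): 3 × 1.1 ms = 3.3 ms.
End-to-end = 179.4 ms.

179.4 ms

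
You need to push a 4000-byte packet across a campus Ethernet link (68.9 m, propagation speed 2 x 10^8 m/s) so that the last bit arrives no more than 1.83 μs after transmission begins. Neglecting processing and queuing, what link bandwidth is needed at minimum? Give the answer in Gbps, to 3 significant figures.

21.5 Gbps

L = 32000 bits.
Propagation delay = 68.9 / 200000000 = 0.3445 μs.
Transmission budget = 1.83 − 0.3445 = 1.4855 μs.
R ≥ L / t_tx = 32000 bits / 1.4855e-06 s = 21.5 Gbps.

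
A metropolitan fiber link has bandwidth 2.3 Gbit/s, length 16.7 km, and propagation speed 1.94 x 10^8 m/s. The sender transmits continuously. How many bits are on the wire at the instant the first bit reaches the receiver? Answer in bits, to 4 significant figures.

198000 bits

Propagation delay = 16700 / 194000000 = 8.60825e-05 s.
BDP = R × t_prop = 2300000000 × 8.60825e-05 = 197990 bits.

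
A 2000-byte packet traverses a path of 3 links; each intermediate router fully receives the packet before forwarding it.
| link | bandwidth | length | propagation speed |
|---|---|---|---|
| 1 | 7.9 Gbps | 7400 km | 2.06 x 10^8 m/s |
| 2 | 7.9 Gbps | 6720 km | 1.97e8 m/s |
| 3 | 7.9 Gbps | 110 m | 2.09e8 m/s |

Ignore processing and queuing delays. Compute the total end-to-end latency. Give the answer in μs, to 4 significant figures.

L = 2000 × 8 = 16000 bits.
Transmission delay per hop = L/R = 16000/7900000000 = 2.02532 μs; 3 hops → 6.07595 μs.
Propagation delays (d/s per hop): 35922.3, 34111.7, 0.526316 μs; sum = 70034.5 μs.
End-to-end = 70040 μs.

70040 μs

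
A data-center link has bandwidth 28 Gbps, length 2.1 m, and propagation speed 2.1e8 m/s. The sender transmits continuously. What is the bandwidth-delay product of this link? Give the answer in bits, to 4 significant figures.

280.0 bits

Propagation delay = 2.1 / 210000000 = 1e-08 s.
BDP = R × t_prop = 28000000000 × 1e-08 = 280 bits.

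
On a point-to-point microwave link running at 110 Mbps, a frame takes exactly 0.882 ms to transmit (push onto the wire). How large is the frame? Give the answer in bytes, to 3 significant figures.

L = R × t_tx = 110000000 b/s × 0.000882 s = 97020 bits.
In bytes: 97020 / 8 = 12100 bytes.

12100 bytes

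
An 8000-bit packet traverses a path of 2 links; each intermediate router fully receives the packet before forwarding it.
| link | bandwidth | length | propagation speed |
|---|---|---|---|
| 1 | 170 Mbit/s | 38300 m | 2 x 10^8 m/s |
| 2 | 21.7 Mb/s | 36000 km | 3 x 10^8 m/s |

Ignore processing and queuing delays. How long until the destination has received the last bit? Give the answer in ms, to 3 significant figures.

121 ms

Transmission delays (L/R per hop): 0.0470588, 0.368664 ms; sum = 0.415722 ms.
Propagation delays (d/s per hop): 0.1915, 120 ms; sum = 120.192 ms.
End-to-end = 121 ms.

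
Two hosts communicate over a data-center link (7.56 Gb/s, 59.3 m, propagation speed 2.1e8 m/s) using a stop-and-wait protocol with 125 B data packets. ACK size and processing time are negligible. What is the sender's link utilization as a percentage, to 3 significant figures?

19.0 %

t_tx = L/R = 1000/7560000000 = 1.32275e-07 s.
t_prop = 59.3/210000000 = 2.82381e-07 s; RTT = 5.64762e-07 s.
Cycle = t_tx + RTT = 6.97037e-07 s.
Utilization = t_tx / cycle = 1.32275e-07/6.97037e-07 = 19.0 %.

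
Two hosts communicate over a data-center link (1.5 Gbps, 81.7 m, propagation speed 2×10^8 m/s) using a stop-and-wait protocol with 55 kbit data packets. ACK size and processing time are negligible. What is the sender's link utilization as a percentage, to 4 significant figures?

97.82 %

t_tx = L/R = 55000/1500000000 = 3.66667e-05 s.
t_prop = 81.7/200000000 = 4.085e-07 s; RTT = 8.17e-07 s.
Cycle = t_tx + RTT = 3.74837e-05 s.
Utilization = t_tx / cycle = 3.66667e-05/3.74837e-05 = 97.82 %.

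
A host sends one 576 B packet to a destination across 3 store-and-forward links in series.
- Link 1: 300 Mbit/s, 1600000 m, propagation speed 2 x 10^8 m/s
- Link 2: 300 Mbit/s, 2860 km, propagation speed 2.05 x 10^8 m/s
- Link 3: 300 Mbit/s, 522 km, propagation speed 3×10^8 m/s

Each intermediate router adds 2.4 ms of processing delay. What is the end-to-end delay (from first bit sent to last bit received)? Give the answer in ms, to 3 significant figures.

28.5 ms

L = 576 × 8 = 4608 bits.
Transmission delay per hop = L/R = 4608/300000000 = 0.01536 ms; 3 hops → 0.04608 ms.
Propagation delays (d/s per hop): 8, 13.9512, 1.74 ms; sum = 23.6912 ms.
Processing at 2 router(s): 2 × 2.4 ms = 4.8 ms.
End-to-end = 28.5 ms.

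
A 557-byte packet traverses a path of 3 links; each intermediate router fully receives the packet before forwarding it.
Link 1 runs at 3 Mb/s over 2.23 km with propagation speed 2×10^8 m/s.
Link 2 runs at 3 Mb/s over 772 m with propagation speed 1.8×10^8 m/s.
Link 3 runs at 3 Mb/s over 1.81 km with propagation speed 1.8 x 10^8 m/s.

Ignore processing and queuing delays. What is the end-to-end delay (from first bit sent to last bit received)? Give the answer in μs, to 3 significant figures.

4480 μs

L = 557 × 8 = 4456 bits.
Transmission delay per hop = L/R = 4456/3000000 = 1485.33 μs; 3 hops → 4456 μs.
Propagation delays (d/s per hop): 11.15, 4.28889, 10.0556 μs; sum = 25.4944 μs.
End-to-end = 4480 μs.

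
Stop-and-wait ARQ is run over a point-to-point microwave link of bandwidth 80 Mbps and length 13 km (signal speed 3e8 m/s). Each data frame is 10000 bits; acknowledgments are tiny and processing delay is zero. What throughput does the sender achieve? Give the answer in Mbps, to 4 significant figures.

t_tx = L/R = 10000/80000000 = 0.000125 s.
t_prop = 13000/300000000 = 4.33333e-05 s; RTT = 8.66667e-05 s.
Cycle = t_tx + RTT = 0.000211667 s.
Throughput = L / cycle = 10000 / 0.000211667 = 47.24 Mbps.

47.24 Mbps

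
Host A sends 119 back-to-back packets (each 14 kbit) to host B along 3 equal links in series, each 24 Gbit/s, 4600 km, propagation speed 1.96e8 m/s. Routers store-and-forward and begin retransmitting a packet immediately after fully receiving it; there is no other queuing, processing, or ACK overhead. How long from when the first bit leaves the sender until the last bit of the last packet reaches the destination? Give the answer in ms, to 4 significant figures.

70.48 ms

Per-hop transmission t_tx = L/R = 14000/24000000000 = 0.000583333 ms.
Per-hop propagation t_prop = 4600000/196000000 = 23.4694 ms.
Pipeline fill: first packet needs 3·t_tx to clear all hops; remaining 118 packets each add one t_tx.
Total = (3+119-1)·t_tx + 3·t_prop = 121·0.000583333 + 3·23.4694 = 70.48 ms.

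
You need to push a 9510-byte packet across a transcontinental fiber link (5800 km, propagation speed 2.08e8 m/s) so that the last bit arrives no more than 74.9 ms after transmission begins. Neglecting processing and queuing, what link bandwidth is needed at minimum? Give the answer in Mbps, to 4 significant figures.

1.618 Mbps

L = 76080 bits.
Propagation delay = 5800000 / 208000000 = 27.8846 ms.
Transmission budget = 74.9 − 27.8846 = 47.0154 ms.
R ≥ L / t_tx = 76080 bits / 0.0470154 s = 1.618 Mbps.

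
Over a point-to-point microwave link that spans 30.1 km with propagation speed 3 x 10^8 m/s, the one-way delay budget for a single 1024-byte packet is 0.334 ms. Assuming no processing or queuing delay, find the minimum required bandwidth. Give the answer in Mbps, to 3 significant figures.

L = 8192 bits.
Propagation delay = 30100 / 300000000 = 0.100333 ms.
Transmission budget = 0.334 − 0.100333 = 0.233667 ms.
R ≥ L / t_tx = 8192 bits / 0.000233667 s = 35.1 Mbps.

35.1 Mbps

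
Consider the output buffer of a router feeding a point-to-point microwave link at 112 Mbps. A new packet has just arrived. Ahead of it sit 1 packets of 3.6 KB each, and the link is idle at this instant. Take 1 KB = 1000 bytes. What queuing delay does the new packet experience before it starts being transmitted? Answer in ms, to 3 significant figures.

0.257 ms

Each queued packet: L/R = 28800/112000000 = 0.257143 ms.
1 queued → 0.257143 ms.
Queuing delay = 0.257 ms.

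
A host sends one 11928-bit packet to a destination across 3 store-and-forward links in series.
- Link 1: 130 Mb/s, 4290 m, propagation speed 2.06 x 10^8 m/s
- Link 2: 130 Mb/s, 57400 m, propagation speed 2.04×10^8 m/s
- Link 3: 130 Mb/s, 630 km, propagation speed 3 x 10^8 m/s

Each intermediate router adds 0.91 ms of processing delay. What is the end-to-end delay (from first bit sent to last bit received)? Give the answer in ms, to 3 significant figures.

Transmission delay per hop = L/R = 11928/130000000 = 0.0917538 ms; 3 hops → 0.275262 ms.
Propagation delays (d/s per hop): 0.0208252, 0.281373, 2.1 ms; sum = 2.4022 ms.
Processing at 2 router(s): 2 × 0.91 ms = 1.82 ms.
End-to-end = 4.50 ms.

4.50 ms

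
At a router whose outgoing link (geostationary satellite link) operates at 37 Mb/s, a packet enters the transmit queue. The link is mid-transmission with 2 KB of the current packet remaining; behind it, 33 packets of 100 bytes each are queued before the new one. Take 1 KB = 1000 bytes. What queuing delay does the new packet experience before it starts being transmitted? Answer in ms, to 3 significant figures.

1.15 ms

Each queued packet: L/R = 800/37000000 = 0.0216216 ms.
33 queued → 0.713514 ms.
Plus remaining 16000 bits of current packet: 0.432432 ms.
Queuing delay = 1.15 ms.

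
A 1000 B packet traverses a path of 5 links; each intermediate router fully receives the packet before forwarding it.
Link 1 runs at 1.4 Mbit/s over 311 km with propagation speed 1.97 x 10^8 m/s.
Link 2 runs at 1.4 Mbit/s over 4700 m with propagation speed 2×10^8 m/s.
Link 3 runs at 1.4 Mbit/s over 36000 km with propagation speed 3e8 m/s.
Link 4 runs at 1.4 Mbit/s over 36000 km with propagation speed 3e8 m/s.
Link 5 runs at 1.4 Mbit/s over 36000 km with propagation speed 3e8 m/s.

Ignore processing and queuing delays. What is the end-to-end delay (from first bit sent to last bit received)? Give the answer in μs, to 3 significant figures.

390000 μs

L = 1000 × 8 = 8000 bits.
Transmission delay per hop = L/R = 8000/1400000 = 5714.29 μs; 5 hops → 28571.4 μs.
Propagation delays (d/s per hop): 1578.68, 23.5, 120000, 120000, 120000 μs; sum = 361602 μs.
End-to-end = 390000 μs.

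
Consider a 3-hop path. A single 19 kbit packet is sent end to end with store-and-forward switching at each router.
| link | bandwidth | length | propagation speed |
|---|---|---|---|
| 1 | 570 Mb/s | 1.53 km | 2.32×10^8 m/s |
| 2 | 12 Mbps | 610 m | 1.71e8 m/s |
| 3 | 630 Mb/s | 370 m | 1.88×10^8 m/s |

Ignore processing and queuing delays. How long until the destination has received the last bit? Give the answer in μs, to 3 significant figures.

1660 μs

L = 19000 bits.
Transmission delays (L/R per hop): 33.3333, 1583.33, 30.1587 μs; sum = 1646.83 μs.
Propagation delays (d/s per hop): 6.59483, 3.56725, 1.96809 μs; sum = 12.1302 μs.
End-to-end = 1660 μs.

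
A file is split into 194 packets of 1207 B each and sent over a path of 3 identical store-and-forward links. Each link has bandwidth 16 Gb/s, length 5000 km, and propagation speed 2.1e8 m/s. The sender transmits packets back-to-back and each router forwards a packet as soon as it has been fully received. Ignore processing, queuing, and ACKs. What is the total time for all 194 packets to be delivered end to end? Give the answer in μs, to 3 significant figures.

Per-hop transmission t_tx = L/R = 9656/16000000000 = 0.6035 μs.
Per-hop propagation t_prop = 5000000/210000000 = 23809.5 μs.
Pipeline fill: first packet needs 3·t_tx to clear all hops; remaining 193 packets each add one t_tx.
Total = (3+194-1)·t_tx + 3·t_prop = 196·0.6035 + 3·23809.5 = 71500 μs.

71500 μs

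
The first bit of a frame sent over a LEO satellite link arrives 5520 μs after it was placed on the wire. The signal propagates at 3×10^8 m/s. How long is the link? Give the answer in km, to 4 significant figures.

1656 km

d = s × t_prop = 300000000 × 0.00552 = 1656 km.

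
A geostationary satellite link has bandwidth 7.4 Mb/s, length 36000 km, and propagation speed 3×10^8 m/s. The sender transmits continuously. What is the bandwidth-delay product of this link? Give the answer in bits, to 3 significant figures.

888000 bits

Propagation delay = 36000000 / 300000000 = 0.12 s.
BDP = R × t_prop = 7400000 × 0.12 = 888000 bits.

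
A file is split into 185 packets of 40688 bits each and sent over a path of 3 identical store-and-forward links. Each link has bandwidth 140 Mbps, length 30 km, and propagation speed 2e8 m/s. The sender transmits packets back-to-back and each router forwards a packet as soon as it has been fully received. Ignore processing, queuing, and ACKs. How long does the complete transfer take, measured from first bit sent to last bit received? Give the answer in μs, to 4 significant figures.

Per-hop transmission t_tx = L/R = 40688/140000000 = 290.629 μs.
Per-hop propagation t_prop = 30000/200000000 = 150 μs.
Pipeline fill: first packet needs 3·t_tx to clear all hops; remaining 184 packets each add one t_tx.
Total = (3+185-1)·t_tx + 3·t_prop = 187·290.629 + 3·150 = 54800 μs.

54800 μs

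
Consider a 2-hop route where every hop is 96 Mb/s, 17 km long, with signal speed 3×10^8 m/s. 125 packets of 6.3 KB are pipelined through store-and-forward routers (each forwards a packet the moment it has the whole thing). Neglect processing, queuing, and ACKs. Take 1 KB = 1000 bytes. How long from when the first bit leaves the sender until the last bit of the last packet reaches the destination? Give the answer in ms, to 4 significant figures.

66.26 ms

Per-hop transmission t_tx = L/R = 50400/96000000 = 0.525 ms.
Per-hop propagation t_prop = 17000/300000000 = 0.0566667 ms.
Pipeline fill: first packet needs 2·t_tx to clear all hops; remaining 124 packets each add one t_tx.
Total = (2+125-1)·t_tx + 2·t_prop = 126·0.525 + 2·0.0566667 = 66.26 ms.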